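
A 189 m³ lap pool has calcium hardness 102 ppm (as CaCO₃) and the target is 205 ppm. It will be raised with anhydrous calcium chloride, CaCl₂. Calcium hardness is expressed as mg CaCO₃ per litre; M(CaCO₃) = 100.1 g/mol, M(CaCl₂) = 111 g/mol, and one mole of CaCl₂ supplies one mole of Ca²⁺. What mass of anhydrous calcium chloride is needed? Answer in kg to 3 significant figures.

21.6 kg

Volume: 189 m³ = 189,000 L.
Hardness to add: (205 − 102) = 103 mg/L as CaCO₃ × 189,000 L = 19,470 g as CaCO₃.
Moles of Ca²⁺ (1 mol Ca²⁺ ≡ 1 mol CaCO₃): 19,470 / 100.1 g/mol = 194.5 mol.
Mass of CaCl₂: 194.5 × 111 = 21,590 g.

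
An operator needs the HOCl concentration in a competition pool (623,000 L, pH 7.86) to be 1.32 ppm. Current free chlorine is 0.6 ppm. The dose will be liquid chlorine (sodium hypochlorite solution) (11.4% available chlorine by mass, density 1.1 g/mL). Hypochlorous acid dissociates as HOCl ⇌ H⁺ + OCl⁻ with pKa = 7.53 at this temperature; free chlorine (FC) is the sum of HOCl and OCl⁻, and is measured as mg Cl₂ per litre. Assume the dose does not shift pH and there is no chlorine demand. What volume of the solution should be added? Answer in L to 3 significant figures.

[OCl⁻]/[HOCl] = 10^(pH − pKa) = 10^(7.86 − 7.53) = 2.138; fraction as HOCl = 1/(1 + 2.138) = 0.3187.
Free chlorine required for 1.32 ppm HOCl: 1.32 / 0.3187 = 4.142 ppm.
FC to add: 4.142 − 0.6 = 3.542 mg/L as Cl₂.
Cl₂ equivalent: 3.542 mg/L × 623,000 L = 2207 g.
Product at 11.4% available Cl: 2207 / 0.114 = 19,360 g.
Volume: 19,360 g ÷ 1.1 g/mL = 17,600 mL.

17.6 L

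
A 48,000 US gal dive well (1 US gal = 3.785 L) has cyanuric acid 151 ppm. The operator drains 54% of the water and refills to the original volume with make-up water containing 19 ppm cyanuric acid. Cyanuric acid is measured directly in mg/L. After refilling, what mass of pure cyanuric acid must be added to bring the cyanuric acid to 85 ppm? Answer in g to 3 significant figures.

Volume: 48,000 US gal × 3.785 L/gal = 181,680 L.
After draining 54% and refilling: 151 × 0.46 + 19 × 0.54 = 79.72 ppm.
Deficit to target: 85 − 79.72 = 5.28 mg/L.
Mass: 5.28 mg/L × 181,680 L = 959.3 g cyanuric acid.

959 g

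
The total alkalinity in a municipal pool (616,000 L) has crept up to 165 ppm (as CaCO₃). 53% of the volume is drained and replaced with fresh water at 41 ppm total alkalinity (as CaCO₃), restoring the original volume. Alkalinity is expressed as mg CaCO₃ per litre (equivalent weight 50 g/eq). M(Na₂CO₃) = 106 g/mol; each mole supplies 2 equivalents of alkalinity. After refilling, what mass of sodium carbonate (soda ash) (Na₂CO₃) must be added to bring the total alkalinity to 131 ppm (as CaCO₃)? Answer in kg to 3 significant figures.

20.7 kg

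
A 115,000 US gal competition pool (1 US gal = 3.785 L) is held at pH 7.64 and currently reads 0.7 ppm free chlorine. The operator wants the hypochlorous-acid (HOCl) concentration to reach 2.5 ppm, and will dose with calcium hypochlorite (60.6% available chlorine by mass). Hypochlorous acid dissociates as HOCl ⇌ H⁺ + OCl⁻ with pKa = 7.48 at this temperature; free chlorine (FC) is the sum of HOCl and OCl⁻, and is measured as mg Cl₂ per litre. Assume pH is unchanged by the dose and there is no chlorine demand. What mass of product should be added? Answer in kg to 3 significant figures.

3.89 kg

Volume: 115,000 US gal × 3.785 L/gal = 435,275 L.
[OCl⁻]/[HOCl] = 10^(pH − pKa) = 10^(7.64 − 7.48) = 1.445; fraction as HOCl = 1/(1 + 1.445) = 0.4089.
Free chlorine required for 2.5 ppm HOCl: 2.5 / 0.4089 = 6.114 ppm.
FC to add: 6.114 − 0.7 = 5.414 mg/L as Cl₂.
Cl₂ equivalent: 5.414 mg/L × 435,275 L = 2356 g.
Product at 60.6% available Cl: 2356 / 0.606 = 3888 g.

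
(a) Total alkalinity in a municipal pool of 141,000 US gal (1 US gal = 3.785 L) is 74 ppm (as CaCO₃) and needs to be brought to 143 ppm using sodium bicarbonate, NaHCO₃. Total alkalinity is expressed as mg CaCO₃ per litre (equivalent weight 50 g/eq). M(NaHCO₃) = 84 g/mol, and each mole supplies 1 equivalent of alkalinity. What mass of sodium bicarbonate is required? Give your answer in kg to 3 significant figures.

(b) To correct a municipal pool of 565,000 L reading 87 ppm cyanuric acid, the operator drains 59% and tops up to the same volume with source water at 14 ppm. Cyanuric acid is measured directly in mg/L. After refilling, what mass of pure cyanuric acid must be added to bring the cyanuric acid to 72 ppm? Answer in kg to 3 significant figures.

(a) Volume: 141,000 US gal × 3.785 L/gal = 533,685 L.
(a) Alkalinity to add: (143 − 74) = 69 mg/L as CaCO₃ × 533,685 L = 36,820 g as CaCO₃.
(a) Equivalents: 36,820 g ÷ 50 g/eq = 736.5 eq.
(a) NaHCO₃ supplies 1 eq per mole → 736.5 mol.
(a) Mass: 736.5 mol × 84 g/mol = 61,860 g.

(b) After draining 59% and refilling: 87 × 0.41 + 14 × 0.59 = 43.93 ppm.
(b) Deficit to target: 72 − 43.93 = 28.07 mg/L.
(b) Mass: 28.07 mg/L × 565,000 L = 15,860 g cyanuric acid.

(a) 61.9 kg; (b) 15.9 kg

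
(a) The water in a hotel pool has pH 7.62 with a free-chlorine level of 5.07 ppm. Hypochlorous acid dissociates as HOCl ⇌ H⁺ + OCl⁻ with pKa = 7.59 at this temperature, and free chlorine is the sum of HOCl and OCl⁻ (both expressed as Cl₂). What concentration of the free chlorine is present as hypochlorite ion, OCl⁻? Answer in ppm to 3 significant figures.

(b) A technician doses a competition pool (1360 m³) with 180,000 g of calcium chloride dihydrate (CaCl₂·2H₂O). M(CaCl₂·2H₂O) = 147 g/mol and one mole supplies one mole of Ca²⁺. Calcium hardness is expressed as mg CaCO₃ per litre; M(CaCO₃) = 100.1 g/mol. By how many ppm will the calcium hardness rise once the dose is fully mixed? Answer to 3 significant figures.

(a) 2.62 ppm; (b) 90.1 ppm

(a) [OCl⁻]/[HOCl] = 10^(pH − pKa) = 10^(7.62 − 7.59) = 10^0.03 = 1.072.
(a) Fraction as HOCl = 1 / (1 + 1.072) = 0.4827.
(a) OCl⁻ = (1 − 0.4827) × 5.07 ppm = 2.623 ppm.

(b) Volume: 1360 m³ = 1,360,000 L.
(b) Moles of Ca²⁺: 180,000 g ÷ 147 g/mol = 1224 mol.
(b) As CaCO₃: 1224 mol × 100.1 g/mol = 122,600 g.
(b) Rise: 122,600 g / 1,360,000 L × 1000 = 90.13 mg/L.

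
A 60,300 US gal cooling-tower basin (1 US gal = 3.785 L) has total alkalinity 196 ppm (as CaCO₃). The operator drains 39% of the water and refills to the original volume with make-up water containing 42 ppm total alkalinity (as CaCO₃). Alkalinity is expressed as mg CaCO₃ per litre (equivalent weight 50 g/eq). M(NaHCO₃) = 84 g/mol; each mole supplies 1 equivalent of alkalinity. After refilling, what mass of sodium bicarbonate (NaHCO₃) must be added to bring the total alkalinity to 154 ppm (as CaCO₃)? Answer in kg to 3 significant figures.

Volume: 60,300 US gal × 3.785 L/gal = 228,236 L.
After draining 39% and refilling: 196 × 0.61 + 42 × 0.39 = 135.94 ppm.
Deficit to target: 154 − 135.94 = 18.06 mg/L.
As CaCO₃: 18.06 mg/L × 228,236 L = 4122 g; ÷ 50 g/eq ÷ 1 = 82.44 mol NaHCO₃.
Mass: 82.44 × 84 = 6925 g.

6.92 kg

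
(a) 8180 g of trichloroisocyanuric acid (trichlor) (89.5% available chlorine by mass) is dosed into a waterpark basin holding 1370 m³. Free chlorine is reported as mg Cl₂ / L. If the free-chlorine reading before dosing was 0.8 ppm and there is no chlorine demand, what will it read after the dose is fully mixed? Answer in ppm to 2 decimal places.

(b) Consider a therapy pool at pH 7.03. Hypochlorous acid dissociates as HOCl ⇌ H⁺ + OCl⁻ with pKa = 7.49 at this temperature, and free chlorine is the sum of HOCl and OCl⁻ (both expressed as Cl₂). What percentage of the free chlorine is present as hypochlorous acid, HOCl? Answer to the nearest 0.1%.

(a) 6.14 ppm; (b) 74.3%

(a) Volume: 1370 m³ = 1,370,000 L.
(a) Available chlorine delivered: 8180 g × 0.895 = 7321 g as Cl₂.
(a) Concentration rise: 7321 g / 1,370,000 L = 5.344 mg/L = 5.34 ppm.
(a) Final FC: 0.8 + 5.34 = 6.14 ppm.

(b) [OCl⁻]/[HOCl] = 10^(pH − pKa) = 10^(7.03 − 7.49) = 10^-0.46 = 0.3467.
(b) Fraction as HOCl = 1 / (1 + 0.3467) = 0.7425.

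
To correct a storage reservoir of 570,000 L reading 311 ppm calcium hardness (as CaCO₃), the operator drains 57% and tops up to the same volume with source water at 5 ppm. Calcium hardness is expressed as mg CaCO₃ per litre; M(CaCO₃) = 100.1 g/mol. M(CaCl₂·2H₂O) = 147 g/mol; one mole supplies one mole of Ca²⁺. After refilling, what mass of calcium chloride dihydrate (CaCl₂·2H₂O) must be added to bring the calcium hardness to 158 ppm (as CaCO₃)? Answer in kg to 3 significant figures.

After draining 57% and refilling: 311 × 0.43 + 5 × 0.57 = 136.58 ppm.
Deficit to target: 158 − 136.58 = 21.42 mg/L.
As CaCO₃: 21.42 mg/L × 570,000 L = 12,210 g; ÷ 100.1 = 122 mol Ca²⁺.
Mass: 122 × 147 = 17,930 g.

17.9 kg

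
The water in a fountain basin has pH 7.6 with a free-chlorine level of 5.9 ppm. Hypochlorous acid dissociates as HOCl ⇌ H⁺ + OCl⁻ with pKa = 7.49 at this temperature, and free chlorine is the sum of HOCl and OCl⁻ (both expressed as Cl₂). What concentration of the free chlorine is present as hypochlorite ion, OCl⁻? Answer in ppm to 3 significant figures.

3.32 ppm

[OCl⁻]/[HOCl] = 10^(pH − pKa) = 10^(7.6 − 7.49) = 10^0.11 = 1.288.
Fraction as HOCl = 1 / (1 + 1.288) = 0.437.
OCl⁻ = (1 − 0.437) × 5.9 ppm = 3.322 ppm.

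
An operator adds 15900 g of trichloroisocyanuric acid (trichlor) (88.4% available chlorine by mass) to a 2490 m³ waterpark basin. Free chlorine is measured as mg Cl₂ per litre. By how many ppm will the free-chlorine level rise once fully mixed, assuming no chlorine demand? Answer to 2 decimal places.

5.64 ppm

Volume: 2490 m³ = 2,490,000 L.
Available chlorine delivered: 15,900 g × 0.884 = 14,060 g as Cl₂.
Concentration rise: 14,060 g / 2,490,000 L = 5.645 mg/L = 5.64 ppm.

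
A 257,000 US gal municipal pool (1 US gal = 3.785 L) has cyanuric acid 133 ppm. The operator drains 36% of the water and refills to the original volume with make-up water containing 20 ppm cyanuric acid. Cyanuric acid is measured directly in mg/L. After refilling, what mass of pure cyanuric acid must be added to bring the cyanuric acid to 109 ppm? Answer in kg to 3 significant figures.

16.2 kg

Volume: 257,000 US gal × 3.785 L/gal = 972,745 L.
After draining 36% and refilling: 133 × 0.64 + 20 × 0.36 = 92.32 ppm.
Deficit to target: 109 − 92.32 = 16.68 mg/L.
Mass: 16.68 mg/L × 972,745 L = 16,230 g cyanuric acid.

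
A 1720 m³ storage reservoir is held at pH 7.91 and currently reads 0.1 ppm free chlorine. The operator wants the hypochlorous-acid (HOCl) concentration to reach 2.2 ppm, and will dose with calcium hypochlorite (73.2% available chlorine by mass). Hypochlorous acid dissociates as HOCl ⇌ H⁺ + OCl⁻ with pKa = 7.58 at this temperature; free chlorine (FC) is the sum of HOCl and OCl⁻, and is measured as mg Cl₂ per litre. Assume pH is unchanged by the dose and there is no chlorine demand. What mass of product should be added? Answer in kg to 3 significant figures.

Volume: 1720 m³ = 1,720,000 L.
[OCl⁻]/[HOCl] = 10^(pH − pKa) = 10^(7.91 − 7.58) = 2.138; fraction as HOCl = 1/(1 + 2.138) = 0.3187.
Free chlorine required for 2.2 ppm HOCl: 2.2 / 0.3187 = 6.904 ppm.
FC to add: 6.904 − 0.1 = 6.804 mg/L as Cl₂.
Cl₂ equivalent: 6.804 mg/L × 1,720,000 L = 11,700 g.
Product at 73.2% available Cl: 11,700 / 0.732 = 15,990 g.

16.0 kg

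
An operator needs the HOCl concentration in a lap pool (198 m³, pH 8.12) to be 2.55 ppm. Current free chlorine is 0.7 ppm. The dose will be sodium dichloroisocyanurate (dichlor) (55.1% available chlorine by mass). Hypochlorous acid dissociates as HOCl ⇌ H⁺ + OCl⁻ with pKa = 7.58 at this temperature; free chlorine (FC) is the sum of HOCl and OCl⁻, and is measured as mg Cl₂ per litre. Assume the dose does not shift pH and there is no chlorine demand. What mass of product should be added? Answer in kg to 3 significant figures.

3.84 kg

Volume: 198 m³ = 198,000 L.
[OCl⁻]/[HOCl] = 10^(pH − pKa) = 10^(8.12 − 7.58) = 3.467; fraction as HOCl = 1/(1 + 3.467) = 0.2238.
Free chlorine required for 2.55 ppm HOCl: 2.55 / 0.2238 = 11.39 ppm.
FC to add: 11.39 − 0.7 = 10.69 mg/L as Cl₂.
Cl₂ equivalent: 10.69 mg/L × 198,000 L = 2117 g.
Product at 55.1% available Cl: 2117 / 0.551 = 3842 g.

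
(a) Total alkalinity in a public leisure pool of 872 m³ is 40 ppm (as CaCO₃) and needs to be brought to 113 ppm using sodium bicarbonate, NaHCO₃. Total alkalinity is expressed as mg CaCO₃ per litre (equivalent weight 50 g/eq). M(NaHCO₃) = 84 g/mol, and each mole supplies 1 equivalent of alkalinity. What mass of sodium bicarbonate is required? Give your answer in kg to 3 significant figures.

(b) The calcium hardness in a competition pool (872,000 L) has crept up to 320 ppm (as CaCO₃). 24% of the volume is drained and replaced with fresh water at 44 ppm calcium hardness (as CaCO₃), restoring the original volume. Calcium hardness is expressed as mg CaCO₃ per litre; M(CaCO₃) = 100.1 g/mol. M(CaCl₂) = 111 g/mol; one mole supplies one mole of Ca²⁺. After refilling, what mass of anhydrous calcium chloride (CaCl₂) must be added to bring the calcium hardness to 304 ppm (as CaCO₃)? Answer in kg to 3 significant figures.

(a) 107 kg; (b) 48.6 kg

(a) Volume: 872 m³ = 872,000 L.
(a) Alkalinity to add: (113 − 40) = 73 mg/L as CaCO₃ × 872,000 L = 63,660 g as CaCO₃.
(a) Equivalents: 63,660 g ÷ 50 g/eq = 1273 eq.
(a) NaHCO₃ supplies 1 eq per mole → 1273 mol.
(a) Mass: 1273 mol × 84 g/mol = 106,900 g.

(b) After draining 24% and refilling: 320 × 0.76 + 44 × 0.24 = 253.76 ppm.
(b) Deficit to target: 304 − 253.76 = 50.24 mg/L.
(b) As CaCO₃: 50.24 mg/L × 872,000 L = 43,810 g; ÷ 100.1 = 437.7 mol Ca²⁺.
(b) Mass: 437.7 × 111 = 48,580 g.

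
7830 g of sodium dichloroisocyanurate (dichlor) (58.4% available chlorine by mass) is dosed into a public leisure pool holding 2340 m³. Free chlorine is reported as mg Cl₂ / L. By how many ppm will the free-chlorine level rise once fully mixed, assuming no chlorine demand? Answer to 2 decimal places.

Volume: 2340 m³ = 2,340,000 L.
Available chlorine delivered: 7830 g × 0.584 = 4573 g as Cl₂.
Concentration rise: 4573 g / 2,340,000 L = 1.954 mg/L = 1.95 ppm.

1.95 ppm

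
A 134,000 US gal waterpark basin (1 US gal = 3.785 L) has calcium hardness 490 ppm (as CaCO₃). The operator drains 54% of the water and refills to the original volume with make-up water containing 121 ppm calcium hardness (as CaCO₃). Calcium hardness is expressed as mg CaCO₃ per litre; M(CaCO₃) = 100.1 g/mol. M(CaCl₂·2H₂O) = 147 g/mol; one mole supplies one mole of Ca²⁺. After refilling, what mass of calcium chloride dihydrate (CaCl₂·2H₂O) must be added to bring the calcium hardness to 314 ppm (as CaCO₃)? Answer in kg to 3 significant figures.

17.3 kg

Volume: 134,000 US gal × 3.785 L/gal = 507,190 L.
After draining 54% and refilling: 490 × 0.46 + 121 × 0.54 = 290.74 ppm.
Deficit to target: 314 − 290.74 = 23.26 mg/L.
As CaCO₃: 23.26 mg/L × 507,190 L = 11,800 g; ÷ 100.1 = 117.9 mol Ca²⁺.
Mass: 117.9 × 147 = 17,320 g.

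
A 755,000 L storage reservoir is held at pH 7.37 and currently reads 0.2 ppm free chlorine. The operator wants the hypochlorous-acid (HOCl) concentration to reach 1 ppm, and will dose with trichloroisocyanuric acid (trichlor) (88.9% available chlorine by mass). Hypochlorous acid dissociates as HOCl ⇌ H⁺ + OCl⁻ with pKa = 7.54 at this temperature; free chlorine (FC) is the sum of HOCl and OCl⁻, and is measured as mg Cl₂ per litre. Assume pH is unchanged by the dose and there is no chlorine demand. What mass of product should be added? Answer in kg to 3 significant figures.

1.25 kg

[OCl⁻]/[HOCl] = 10^(pH − pKa) = 10^(7.37 − 7.54) = 0.6761; fraction as HOCl = 1/(1 + 0.6761) = 0.5966.
Free chlorine required for 1 ppm HOCl: 1 / 0.5966 = 1.676 ppm.
FC to add: 1.676 − 0.2 = 1.476 mg/L as Cl₂.
Cl₂ equivalent: 1.476 mg/L × 755,000 L = 1114 g.
Product at 88.9% available Cl: 1114 / 0.889 = 1254 g.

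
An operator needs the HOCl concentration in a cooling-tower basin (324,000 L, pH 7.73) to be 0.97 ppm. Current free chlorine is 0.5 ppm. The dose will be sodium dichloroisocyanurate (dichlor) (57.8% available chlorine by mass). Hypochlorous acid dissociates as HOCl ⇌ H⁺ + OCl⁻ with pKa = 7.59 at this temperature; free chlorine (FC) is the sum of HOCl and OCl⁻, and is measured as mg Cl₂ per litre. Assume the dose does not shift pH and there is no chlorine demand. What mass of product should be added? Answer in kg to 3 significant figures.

[OCl⁻]/[HOCl] = 10^(pH − pKa) = 10^(7.73 − 7.59) = 1.38; fraction as HOCl = 1/(1 + 1.38) = 0.4201.
Free chlorine required for 0.97 ppm HOCl: 0.97 / 0.4201 = 2.309 ppm.
FC to add: 2.309 − 0.5 = 1.809 mg/L as Cl₂.
Cl₂ equivalent: 1.809 mg/L × 324,000 L = 586.1 g.
Product at 57.8% available Cl: 586.1 / 0.578 = 1014 g.

1.01 kg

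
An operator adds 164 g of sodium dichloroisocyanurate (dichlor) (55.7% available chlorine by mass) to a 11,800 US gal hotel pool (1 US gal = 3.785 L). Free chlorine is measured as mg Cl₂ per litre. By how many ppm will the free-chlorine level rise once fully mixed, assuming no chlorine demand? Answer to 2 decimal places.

Volume: 11,800 US gal × 3.785 L/gal = 44,663 L.
Available chlorine delivered: 164 g × 0.557 = 91.35 g as Cl₂.
Concentration rise: 91.35 g / 44,663 L = 2.045 mg/L = 2.05 ppm.

2.05 ppm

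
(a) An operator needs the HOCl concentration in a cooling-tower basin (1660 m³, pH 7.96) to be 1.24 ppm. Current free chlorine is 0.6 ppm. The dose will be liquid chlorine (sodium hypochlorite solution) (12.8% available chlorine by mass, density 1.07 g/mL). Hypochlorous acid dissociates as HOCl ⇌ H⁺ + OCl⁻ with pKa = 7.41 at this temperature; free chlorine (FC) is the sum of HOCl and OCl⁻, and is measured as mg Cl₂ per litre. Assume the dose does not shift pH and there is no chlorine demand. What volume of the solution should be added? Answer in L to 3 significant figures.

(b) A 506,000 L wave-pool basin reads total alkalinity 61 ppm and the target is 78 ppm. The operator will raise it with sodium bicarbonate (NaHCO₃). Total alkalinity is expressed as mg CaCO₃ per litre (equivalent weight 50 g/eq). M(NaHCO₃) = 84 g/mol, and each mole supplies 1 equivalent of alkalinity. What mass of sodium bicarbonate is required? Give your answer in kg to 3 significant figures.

(a) 61.1 L; (b) 14.5 kg

(a) Volume: 1660 m³ = 1,660,000 L.
(a) [OCl⁻]/[HOCl] = 10^(pH − pKa) = 10^(7.96 − 7.41) = 3.548; fraction as HOCl = 1/(1 + 3.548) = 0.2199.
(a) Free chlorine required for 1.24 ppm HOCl: 1.24 / 0.2199 = 5.64 ppm.
(a) FC to add: 5.64 − 0.6 = 5.04 mg/L as Cl₂.
(a) Cl₂ equivalent: 5.04 mg/L × 1,660,000 L = 8366 g.
(a) Product at 12.8% available Cl: 8366 / 0.128 = 65,360 g.
(a) Volume: 65,360 g ÷ 1.07 g/mL = 61,080 mL.

(b) Alkalinity to add: (78 − 61) = 17 mg/L as CaCO₃ × 506,000 L = 8602 g as CaCO₃.
(b) Equivalents: 8602 g ÷ 50 g/eq = 172 eq.
(b) NaHCO₃ supplies 1 eq per mole → 172 mol.
(b) Mass: 172 mol × 84 g/mol = 14,450 g.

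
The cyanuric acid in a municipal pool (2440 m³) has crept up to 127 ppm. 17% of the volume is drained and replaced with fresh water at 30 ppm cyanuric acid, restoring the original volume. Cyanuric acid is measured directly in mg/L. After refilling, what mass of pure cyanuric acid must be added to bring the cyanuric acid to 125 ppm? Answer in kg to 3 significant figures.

Volume: 2440 m³ = 2,440,000 L.
After draining 17% and refilling: 127 × 0.83 + 30 × 0.17 = 110.51 ppm.
Deficit to target: 125 − 110.51 = 14.49 mg/L.
Mass: 14.49 mg/L × 2,440,000 L = 35,360 g cyanuric acid.

35.4 kg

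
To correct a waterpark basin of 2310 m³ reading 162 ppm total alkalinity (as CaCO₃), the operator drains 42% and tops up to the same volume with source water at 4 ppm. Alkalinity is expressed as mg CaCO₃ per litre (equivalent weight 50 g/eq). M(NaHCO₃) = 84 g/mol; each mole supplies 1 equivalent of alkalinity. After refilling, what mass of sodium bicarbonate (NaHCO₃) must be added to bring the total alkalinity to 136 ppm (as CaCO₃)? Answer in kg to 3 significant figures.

157 kg

Volume: 2310 m³ = 2,310,000 L.
After draining 42% and refilling: 162 × 0.58 + 4 × 0.42 = 95.64 ppm.
Deficit to target: 136 − 95.64 = 40.36 mg/L.
As CaCO₃: 40.36 mg/L × 2,310,000 L = 93,230 g; ÷ 50 g/eq ÷ 1 = 1865 mol NaHCO₃.
Mass: 1865 × 84 = 156,600 g.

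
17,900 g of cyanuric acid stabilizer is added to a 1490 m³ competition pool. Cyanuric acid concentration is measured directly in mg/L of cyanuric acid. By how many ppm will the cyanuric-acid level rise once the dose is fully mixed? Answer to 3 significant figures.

12.0 ppm

Volume: 1490 m³ = 1,490,000 L.
Rise: 17,900 g / 1,490,000 L × 1000 = 12.01 mg/L.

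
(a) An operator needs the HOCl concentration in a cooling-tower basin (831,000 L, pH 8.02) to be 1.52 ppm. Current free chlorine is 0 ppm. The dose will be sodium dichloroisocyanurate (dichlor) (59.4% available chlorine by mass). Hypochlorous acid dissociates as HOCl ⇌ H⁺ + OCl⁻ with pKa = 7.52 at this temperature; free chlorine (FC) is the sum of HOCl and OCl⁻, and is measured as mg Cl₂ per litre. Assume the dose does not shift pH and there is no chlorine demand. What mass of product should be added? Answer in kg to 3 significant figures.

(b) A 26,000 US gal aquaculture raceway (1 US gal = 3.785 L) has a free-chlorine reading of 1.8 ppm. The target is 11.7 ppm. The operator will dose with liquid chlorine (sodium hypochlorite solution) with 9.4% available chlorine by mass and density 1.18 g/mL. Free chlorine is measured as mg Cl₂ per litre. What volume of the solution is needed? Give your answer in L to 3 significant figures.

(a) [OCl⁻]/[HOCl] = 10^(pH − pKa) = 10^(8.02 − 7.52) = 3.162; fraction as HOCl = 1/(1 + 3.162) = 0.2403.
(a) Free chlorine required for 1.52 ppm HOCl: 1.52 / 0.2403 = 6.327 ppm.
(a) FC to add: 6.327 − 0 = 6.327 mg/L as Cl₂.
(a) Cl₂ equivalent: 6.327 mg/L × 831,000 L = 5257 g.
(a) Product at 59.4% available Cl: 5257 / 0.594 = 8851 g.

(b) Volume: 26,000 US gal × 3.785 L/gal = 98,410 L.
(b) Chlorine deficit: 11.7 − 1.8 = 9.9 ppm = 9.9 mg/L as Cl₂.
(b) Cl₂ equivalent needed: 9.9 mg/L × 98,410 L = 974,300 mg = 974.3 g.
(b) Product at 9.4% available chlorine: 974.3 / 0.094 = 10,360 g.
(b) Volume at density 1.18 g/mL: 10,360 g ÷ 1.18 g/mL = 8783 mL.

(a) 8.85 kg; (b) 8.78 L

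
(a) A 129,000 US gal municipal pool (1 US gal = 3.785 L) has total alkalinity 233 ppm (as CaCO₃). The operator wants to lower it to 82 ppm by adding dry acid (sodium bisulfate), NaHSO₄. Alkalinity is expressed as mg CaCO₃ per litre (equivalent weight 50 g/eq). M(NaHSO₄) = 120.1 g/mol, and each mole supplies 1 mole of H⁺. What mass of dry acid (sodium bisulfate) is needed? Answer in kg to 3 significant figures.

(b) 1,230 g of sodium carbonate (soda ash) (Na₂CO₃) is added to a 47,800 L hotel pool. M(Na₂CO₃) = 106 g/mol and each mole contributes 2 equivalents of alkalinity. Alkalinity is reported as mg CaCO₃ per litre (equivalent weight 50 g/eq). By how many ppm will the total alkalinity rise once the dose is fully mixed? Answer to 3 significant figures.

(a) 177 kg; (b) 24.3 ppm

(a) Volume: 129,000 US gal × 3.785 L/gal = 488,265 L.
(a) Alkalinity to neutralize: (233 − 82) = 151 mg/L as CaCO₃ × 488,265 L = 73,730 g as CaCO₃.
(a) Equivalents of H⁺ required: 73,730 ÷ 50 g/eq = 1475 eq = 1475 mol NaHSO₄.
(a) Mass of NaHSO₄: 1475 × 120.1 = 177,100 g.

(b) Moles of Na₂CO₃: 1,230 g ÷ 106 g/mol = 11.6 mol → 23.21 eq of alkalinity.
(b) As CaCO₃: 23.21 eq × 50 g/eq = 1160 g.
(b) Rise: 1160 g / 47,800 L × 1000 = 24.28 mg/L.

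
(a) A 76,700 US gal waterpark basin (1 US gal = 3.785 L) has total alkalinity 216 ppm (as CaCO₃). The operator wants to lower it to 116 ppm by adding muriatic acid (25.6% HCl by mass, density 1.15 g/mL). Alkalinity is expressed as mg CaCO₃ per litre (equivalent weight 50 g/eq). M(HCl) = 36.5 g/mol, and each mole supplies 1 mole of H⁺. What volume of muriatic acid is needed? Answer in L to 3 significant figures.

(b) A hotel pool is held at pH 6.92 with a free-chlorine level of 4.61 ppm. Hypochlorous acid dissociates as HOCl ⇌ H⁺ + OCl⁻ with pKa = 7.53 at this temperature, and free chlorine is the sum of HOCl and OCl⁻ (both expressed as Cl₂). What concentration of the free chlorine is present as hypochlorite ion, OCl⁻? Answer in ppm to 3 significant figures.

(a) 72.0 L; (b) 0.909 ppm

(a) Volume: 76,700 US gal × 3.785 L/gal = 290,310 L.
(a) Alkalinity to neutralize: (216 − 116) = 100 mg/L as CaCO₃ × 290,310 L = 29,030 g as CaCO₃.
(a) Equivalents of H⁺ required: 29,030 ÷ 50 g/eq = 580.6 eq = 580.6 mol HCl.
(a) Mass of HCl: 580.6 × 36.5 = 21,190 g.
(a) Mass of 25.6% solution: 21,190 / 0.256 = 82,780 g.
(a) Volume: 82,780 g ÷ 1.15 g/mL = 71,990 mL.

(b) [OCl⁻]/[HOCl] = 10^(pH − pKa) = 10^(6.92 − 7.53) = 10^-0.61 = 0.2455.
(b) Fraction as HOCl = 1 / (1 + 0.2455) = 0.8029.
(b) OCl⁻ = (1 − 0.8029) × 4.61 ppm = 0.9086 ppm.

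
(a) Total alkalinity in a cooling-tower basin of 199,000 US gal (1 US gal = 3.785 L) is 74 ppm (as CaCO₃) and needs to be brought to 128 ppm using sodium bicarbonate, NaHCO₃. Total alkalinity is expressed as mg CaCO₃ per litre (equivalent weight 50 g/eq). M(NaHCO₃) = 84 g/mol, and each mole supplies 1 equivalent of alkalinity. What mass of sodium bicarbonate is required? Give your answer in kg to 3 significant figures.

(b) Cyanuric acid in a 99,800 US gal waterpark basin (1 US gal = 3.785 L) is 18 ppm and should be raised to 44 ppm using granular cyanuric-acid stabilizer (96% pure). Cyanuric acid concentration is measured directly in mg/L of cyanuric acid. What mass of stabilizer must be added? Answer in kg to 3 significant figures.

(a) 68.3 kg; (b) 10.2 kg

(a) Volume: 199,000 US gal × 3.785 L/gal = 753,215 L.
(a) Alkalinity to add: (128 − 74) = 54 mg/L as CaCO₃ × 753,215 L = 40,670 g as CaCO₃.
(a) Equivalents: 40,670 g ÷ 50 g/eq = 813.5 eq.
(a) NaHCO₃ supplies 1 eq per mole → 813.5 mol.
(a) Mass: 813.5 mol × 84 g/mol = 68,330 g.

(b) Volume: 99,800 US gal × 3.785 L/gal = 377,743 L.
(b) CYA to add: (44 − 18) = 26 mg/L × 377,743 L = 9821 g cyanuric acid.
(b) At 96% purity: 9821 / 0.96 = 10,230 g product.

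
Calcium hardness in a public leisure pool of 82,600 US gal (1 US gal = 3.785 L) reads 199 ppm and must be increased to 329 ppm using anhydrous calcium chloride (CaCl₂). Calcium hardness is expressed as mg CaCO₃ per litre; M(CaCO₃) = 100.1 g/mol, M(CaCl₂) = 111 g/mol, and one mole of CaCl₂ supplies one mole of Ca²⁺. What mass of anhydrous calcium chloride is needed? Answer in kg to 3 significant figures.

45.1 kg

Volume: 82,600 US gal × 3.785 L/gal = 312,641 L.
Hardness to add: (329 − 199) = 130 mg/L as CaCO₃ × 312,641 L = 40,640 g as CaCO₃.
Moles of Ca²⁺ (1 mol Ca²⁺ ≡ 1 mol CaCO₃): 40,640 / 100.1 g/mol = 406 mol.
Mass of CaCl₂: 406 × 111 = 45,070 g.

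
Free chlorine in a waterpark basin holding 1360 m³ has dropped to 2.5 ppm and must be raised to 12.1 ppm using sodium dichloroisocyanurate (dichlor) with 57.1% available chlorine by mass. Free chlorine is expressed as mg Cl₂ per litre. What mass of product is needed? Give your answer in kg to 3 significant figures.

Volume: 1360 m³ = 1,360,000 L.
Chlorine deficit: 12.1 − 2.5 = 9.6 ppm = 9.6 mg/L as Cl₂.
Cl₂ equivalent needed: 9.6 mg/L × 1,360,000 L = 13,060,000 mg = 13,060 g.
Product at 57.1% available chlorine: 13,060 / 0.571 = 22,870 g.

22.9 kg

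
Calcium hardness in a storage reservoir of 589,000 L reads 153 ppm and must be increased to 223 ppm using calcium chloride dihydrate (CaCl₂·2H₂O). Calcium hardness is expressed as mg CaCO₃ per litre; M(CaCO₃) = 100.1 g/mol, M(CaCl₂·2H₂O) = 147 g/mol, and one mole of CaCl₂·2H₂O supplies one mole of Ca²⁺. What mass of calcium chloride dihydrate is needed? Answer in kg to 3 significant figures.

60.5 kg

Hardness to add: (223 − 153) = 70 mg/L as CaCO₃ × 589,000 L = 41,230 g as CaCO₃.
Moles of Ca²⁺ (1 mol Ca²⁺ ≡ 1 mol CaCO₃): 41,230 / 100.1 g/mol = 411.9 mol.
Mass of CaCl₂·2H₂O: 411.9 × 147 = 60,550 g.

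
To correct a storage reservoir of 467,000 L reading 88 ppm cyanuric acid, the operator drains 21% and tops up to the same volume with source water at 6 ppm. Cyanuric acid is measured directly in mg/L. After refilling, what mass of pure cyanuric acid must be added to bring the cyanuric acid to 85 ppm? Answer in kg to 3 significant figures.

After draining 21% and refilling: 88 × 0.79 + 6 × 0.21 = 70.78 ppm.
Deficit to target: 85 − 70.78 = 14.22 mg/L.
Mass: 14.22 mg/L × 467,000 L = 6641 g cyanuric acid.

6.64 kg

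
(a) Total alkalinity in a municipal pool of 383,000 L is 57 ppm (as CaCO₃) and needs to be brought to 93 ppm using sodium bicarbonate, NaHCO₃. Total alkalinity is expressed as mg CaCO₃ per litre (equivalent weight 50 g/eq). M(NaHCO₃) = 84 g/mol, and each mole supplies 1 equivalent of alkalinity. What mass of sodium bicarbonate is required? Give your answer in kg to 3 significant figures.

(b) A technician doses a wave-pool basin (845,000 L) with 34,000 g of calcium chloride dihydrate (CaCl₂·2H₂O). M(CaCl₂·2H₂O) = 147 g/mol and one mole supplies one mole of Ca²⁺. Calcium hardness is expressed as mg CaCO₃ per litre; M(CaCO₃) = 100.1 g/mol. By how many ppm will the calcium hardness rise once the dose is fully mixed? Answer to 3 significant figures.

(a) Alkalinity to add: (93 − 57) = 36 mg/L as CaCO₃ × 383,000 L = 13,790 g as CaCO₃.
(a) Equivalents: 13,790 g ÷ 50 g/eq = 275.8 eq.
(a) NaHCO₃ supplies 1 eq per mole → 275.8 mol.
(a) Mass: 275.8 mol × 84 g/mol = 23,160 g.

(b) Moles of Ca²⁺: 34,000 g ÷ 147 g/mol = 231.3 mol.
(b) As CaCO₃: 231.3 mol × 100.1 g/mol = 23,150 g.
(b) Rise: 23,150 g / 845,000 L × 1000 = 27.4 mg/L.

(a) 23.2 kg; (b) 27.4 ppm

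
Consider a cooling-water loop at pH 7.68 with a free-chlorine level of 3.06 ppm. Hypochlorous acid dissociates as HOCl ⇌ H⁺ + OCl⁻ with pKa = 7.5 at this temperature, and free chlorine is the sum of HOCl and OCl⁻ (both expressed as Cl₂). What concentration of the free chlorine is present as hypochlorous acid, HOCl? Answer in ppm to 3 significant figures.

[OCl⁻]/[HOCl] = 10^(pH − pKa) = 10^(7.68 − 7.5) = 10^0.18 = 1.514.
Fraction as HOCl = 1 / (1 + 1.514) = 0.3978.
HOCl = 0.3978 × 3.06 ppm = 1.217 ppm.

1.22 ppm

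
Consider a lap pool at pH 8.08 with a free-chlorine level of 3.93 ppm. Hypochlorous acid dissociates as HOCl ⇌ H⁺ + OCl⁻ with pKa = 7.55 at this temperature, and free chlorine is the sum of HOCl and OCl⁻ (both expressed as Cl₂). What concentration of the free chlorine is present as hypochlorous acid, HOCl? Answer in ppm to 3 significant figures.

0.896 ppm

[OCl⁻]/[HOCl] = 10^(pH − pKa) = 10^(8.08 − 7.55) = 10^0.53 = 3.388.
Fraction as HOCl = 1 / (1 + 3.388) = 0.2279.
HOCl = 0.2279 × 3.93 ppm = 0.8955 ppm.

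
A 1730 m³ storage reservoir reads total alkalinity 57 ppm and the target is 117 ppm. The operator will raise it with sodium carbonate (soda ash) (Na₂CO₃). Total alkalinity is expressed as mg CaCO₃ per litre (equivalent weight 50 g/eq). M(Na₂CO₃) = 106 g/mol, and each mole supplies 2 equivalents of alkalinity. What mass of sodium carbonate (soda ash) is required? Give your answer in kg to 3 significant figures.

Volume: 1730 m³ = 1,730,000 L.
Alkalinity to add: (117 − 57) = 60 mg/L as CaCO₃ × 1,730,000 L = 103,800 g as CaCO₃.
Equivalents: 103,800 g ÷ 50 g/eq = 2076 eq.
Each mole of Na₂CO₃ supplies 2 eq, so 2076 / 2 = 1038 mol.
Mass: 1038 mol × 106 g/mol = 110,000 g.

110 kg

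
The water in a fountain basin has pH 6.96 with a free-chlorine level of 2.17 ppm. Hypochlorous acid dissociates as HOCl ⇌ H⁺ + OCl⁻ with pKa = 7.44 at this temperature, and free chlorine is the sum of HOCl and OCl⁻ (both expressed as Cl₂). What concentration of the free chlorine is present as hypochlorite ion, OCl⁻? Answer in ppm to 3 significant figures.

[OCl⁻]/[HOCl] = 10^(pH − pKa) = 10^(6.96 − 7.44) = 10^-0.48 = 0.3311.
Fraction as HOCl = 1 / (1 + 0.3311) = 0.7512.
OCl⁻ = (1 − 0.7512) × 2.17 ppm = 0.5398 ppm.

0.540 ppm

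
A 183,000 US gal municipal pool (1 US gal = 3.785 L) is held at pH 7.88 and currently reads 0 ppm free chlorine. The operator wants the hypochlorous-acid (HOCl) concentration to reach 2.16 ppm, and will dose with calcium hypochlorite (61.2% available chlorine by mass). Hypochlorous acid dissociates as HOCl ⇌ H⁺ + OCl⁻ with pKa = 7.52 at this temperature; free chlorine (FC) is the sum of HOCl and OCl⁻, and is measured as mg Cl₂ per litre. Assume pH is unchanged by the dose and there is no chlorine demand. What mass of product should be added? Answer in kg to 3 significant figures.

Volume: 183,000 US gal × 3.785 L/gal = 692,655 L.
[OCl⁻]/[HOCl] = 10^(pH − pKa) = 10^(7.88 − 7.52) = 2.291; fraction as HOCl = 1/(1 + 2.291) = 0.3039.
Free chlorine required for 2.16 ppm HOCl: 2.16 / 0.3039 = 7.108 ppm.
FC to add: 7.108 − 0 = 7.108 mg/L as Cl₂.
Cl₂ equivalent: 7.108 mg/L × 692,655 L = 4924 g.
Product at 61.2% available Cl: 4924 / 0.612 = 8045 g.

8.05 kg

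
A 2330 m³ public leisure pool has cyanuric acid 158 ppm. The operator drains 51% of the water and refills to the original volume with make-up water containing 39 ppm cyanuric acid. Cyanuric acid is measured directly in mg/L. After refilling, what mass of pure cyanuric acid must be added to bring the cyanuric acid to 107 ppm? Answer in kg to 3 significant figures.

22.6 kg

Volume: 2330 m³ = 2,330,000 L.
After draining 51% and refilling: 158 × 0.49 + 39 × 0.51 = 97.31 ppm.
Deficit to target: 107 − 97.31 = 9.69 mg/L.
Mass: 9.69 mg/L × 2,330,000 L = 22,580 g cyanuric acid.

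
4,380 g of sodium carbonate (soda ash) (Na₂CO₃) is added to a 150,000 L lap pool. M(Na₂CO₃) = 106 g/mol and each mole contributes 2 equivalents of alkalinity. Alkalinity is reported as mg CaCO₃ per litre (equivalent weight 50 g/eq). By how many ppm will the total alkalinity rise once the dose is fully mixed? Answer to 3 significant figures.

27.5 ppm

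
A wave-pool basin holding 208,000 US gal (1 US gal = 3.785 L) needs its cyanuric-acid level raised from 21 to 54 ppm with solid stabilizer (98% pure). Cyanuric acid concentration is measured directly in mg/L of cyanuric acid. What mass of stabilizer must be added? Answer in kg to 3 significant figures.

Volume: 208,000 US gal × 3.785 L/gal = 787,280 L.
CYA to add: (54 − 21) = 33 mg/L × 787,280 L = 25,980 g cyanuric acid.
At 98% purity: 25,980 / 0.98 = 26,510 g product.

26.5 kg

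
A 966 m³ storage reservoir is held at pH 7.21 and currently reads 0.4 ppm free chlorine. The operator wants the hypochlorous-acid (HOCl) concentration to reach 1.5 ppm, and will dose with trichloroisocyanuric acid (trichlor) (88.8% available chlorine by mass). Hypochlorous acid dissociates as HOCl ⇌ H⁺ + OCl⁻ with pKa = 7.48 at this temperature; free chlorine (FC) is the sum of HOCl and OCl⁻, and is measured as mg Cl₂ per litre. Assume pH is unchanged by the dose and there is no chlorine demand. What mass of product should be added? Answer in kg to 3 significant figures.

2.07 kg

Volume: 966 m³ = 966,000 L.
[OCl⁻]/[HOCl] = 10^(pH − pKa) = 10^(7.21 − 7.48) = 0.537; fraction as HOCl = 1/(1 + 0.537) = 0.6506.
Free chlorine required for 1.5 ppm HOCl: 1.5 / 0.6506 = 2.306 ppm.
FC to add: 2.306 − 0.4 = 1.906 mg/L as Cl₂.
Cl₂ equivalent: 1.906 mg/L × 966,000 L = 1841 g.
Product at 88.8% available Cl: 1841 / 0.888 = 2073 g.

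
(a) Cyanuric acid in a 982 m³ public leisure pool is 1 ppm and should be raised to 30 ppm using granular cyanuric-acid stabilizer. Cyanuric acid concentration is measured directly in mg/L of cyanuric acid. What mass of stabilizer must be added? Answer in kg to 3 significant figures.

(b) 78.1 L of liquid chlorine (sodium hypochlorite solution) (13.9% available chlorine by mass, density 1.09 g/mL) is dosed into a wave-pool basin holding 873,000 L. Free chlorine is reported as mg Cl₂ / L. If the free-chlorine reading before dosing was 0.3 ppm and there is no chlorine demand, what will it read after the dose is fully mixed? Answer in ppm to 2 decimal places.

(a) 28.5 kg; (b) 13.85 ppm

(a) Volume: 982 m³ = 982,000 L.
(a) CYA to add: (30 − 1) = 29 mg/L × 982,000 L = 28,480 g cyanuric acid.

(b) Mass of solution: 78.1 L × 1000 mL/L × 1.09 g/mL = 85,130 g.
(b) Available chlorine delivered: 85,130 g × 0.139 = 11,830 g as Cl₂.
(b) Concentration rise: 11,830 g / 873,000 L = 13.55 mg/L = 13.55 ppm.
(b) Final FC: 0.3 + 13.55 = 13.85 ppm.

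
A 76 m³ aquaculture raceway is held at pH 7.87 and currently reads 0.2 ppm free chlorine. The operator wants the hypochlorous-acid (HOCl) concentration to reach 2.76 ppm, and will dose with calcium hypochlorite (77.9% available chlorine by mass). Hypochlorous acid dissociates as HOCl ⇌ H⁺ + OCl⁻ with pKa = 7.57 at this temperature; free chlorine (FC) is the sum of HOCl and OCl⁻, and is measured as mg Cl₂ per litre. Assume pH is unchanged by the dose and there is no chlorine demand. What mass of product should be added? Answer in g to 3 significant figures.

Volume: 76 m³ = 76,000 L.
[OCl⁻]/[HOCl] = 10^(pH − pKa) = 10^(7.87 − 7.57) = 1.995; fraction as HOCl = 1/(1 + 1.995) = 0.3339.
Free chlorine required for 2.76 ppm HOCl: 2.76 / 0.3339 = 8.267 ppm.
FC to add: 8.267 − 0.2 = 8.067 mg/L as Cl₂.
Cl₂ equivalent: 8.067 mg/L × 76,000 L = 613.1 g.
Product at 77.9% available Cl: 613.1 / 0.779 = 787 g.

787 g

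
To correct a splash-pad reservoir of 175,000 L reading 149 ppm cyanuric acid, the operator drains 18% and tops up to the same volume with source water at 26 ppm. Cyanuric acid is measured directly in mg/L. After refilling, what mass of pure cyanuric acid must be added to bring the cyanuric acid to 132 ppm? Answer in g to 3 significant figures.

After draining 18% and refilling: 149 × 0.82 + 26 × 0.18 = 126.86 ppm.
Deficit to target: 132 − 126.86 = 5.14 mg/L.
Mass: 5.14 mg/L × 175,000 L = 899.5 g cyanuric acid.

899 g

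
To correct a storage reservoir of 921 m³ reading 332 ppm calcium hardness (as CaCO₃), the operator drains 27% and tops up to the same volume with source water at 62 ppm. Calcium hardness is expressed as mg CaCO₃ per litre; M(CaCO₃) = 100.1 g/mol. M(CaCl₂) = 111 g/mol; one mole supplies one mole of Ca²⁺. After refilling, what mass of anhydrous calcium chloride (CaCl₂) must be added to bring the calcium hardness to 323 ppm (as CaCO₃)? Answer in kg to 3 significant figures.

Volume: 921 m³ = 921,000 L.
After draining 27% and refilling: 332 × 0.73 + 62 × 0.27 = 259.1 ppm.
Deficit to target: 323 − 259.1 = 63.9 mg/L.
As CaCO₃: 63.9 mg/L × 921,000 L = 58,850 g; ÷ 100.1 = 587.9 mol Ca²⁺.
Mass: 587.9 × 111 = 65,260 g.

65.3 kg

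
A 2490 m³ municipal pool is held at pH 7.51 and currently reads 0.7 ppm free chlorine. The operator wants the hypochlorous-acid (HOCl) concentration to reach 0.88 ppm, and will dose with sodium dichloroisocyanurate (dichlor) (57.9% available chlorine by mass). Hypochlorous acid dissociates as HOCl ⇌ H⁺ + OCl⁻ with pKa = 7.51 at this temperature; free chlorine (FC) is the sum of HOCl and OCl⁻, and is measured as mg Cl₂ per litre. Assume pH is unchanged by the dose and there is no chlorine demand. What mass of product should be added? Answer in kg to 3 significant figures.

Volume: 2490 m³ = 2,490,000 L.
[OCl⁻]/[HOCl] = 10^(pH − pKa) = 10^(7.51 − 7.51) = 1; fraction as HOCl = 1/(1 + 1) = 0.5.
Free chlorine required for 0.88 ppm HOCl: 0.88 / 0.5 = 1.76 ppm.
FC to add: 1.76 − 0.7 = 1.06 mg/L as Cl₂.
Cl₂ equivalent: 1.06 mg/L × 2,490,000 L = 2639 g.
Product at 57.9% available Cl: 2639 / 0.579 = 4559 g.

4.56 kg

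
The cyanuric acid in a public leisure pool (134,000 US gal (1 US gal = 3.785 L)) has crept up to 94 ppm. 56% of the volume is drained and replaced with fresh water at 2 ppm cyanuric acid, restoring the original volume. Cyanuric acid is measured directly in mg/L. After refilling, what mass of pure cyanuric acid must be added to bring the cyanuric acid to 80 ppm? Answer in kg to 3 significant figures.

19.0 kg

Volume: 134,000 US gal × 3.785 L/gal = 507,190 L.
After draining 56% and refilling: 94 × 0.44 + 2 × 0.56 = 42.48 ppm.
Deficit to target: 80 − 42.48 = 37.52 mg/L.
Mass: 37.52 mg/L × 507,190 L = 19,030 g cyanuric acid.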